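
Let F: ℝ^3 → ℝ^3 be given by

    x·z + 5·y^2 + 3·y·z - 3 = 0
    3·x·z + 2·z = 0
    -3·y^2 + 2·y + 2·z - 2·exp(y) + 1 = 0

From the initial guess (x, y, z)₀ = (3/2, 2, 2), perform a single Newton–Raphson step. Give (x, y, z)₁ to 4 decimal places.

At (3/2, 2, 2): F = (32.0000, 13.0000, -17.778112).
Jacobian J = [[z, 10·y + 3·z, x + 3·y], [3·z, 0, 3·x + 2], [0, -6·y - 2·exp(y) + 2, 2]].
At the point, J = [[2.0000, 26.0000, 7.5000], [6.0000, 0.0000, 6.5000], [0.0000, -24.778112, 2.0000]] (det J = -1104.899590).
Solving J·Δ = −F gives Δ = (-0.8530, -0.8154, -1.2126).
Then the next iterate is (x, y, z)₁ = (0.6470, 1.1846, 0.7874).

(0.6470, 1.1846, 0.7874)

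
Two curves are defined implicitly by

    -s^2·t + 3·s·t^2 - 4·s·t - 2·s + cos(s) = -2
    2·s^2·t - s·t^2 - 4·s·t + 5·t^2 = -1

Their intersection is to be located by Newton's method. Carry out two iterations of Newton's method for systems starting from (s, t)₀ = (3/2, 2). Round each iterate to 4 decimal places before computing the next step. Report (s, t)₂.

At (3/2, 2): F = (0.570737, 12.0000).
Jacobian J = [[-2·s·t + 3·t^2 - 4·t - sin(s) - 2, -s^2 + 6·s·t - 4·s], [4·s·t - t^2 - 4·t, 2·s^2 - 2·s·t - 4·s + 10·t]].
At the point, J = [[-4.997495, 9.7500], [0.0000, 12.5000]] (det J = -62.468687).
Solving J·Δ = −F gives Δ = (-1.7587, -0.9600).
Then the next iterate is (s, t)₁ = (-0.2587, 1.0400).
Round to (-0.2587, 1.0400) and repeat: F = (3.651283, 7.903207), J = [[-2.121280, -0.646414], [-6.317792, 12.106747]].
Δ = (1.6567, 0.2118), so (s, t)₂ = (1.3980, 1.2518).

(1.3980, 1.2518)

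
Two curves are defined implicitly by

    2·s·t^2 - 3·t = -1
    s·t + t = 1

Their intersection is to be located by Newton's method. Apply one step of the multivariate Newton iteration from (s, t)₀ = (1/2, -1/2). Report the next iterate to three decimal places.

At (1/2, -1/2): F = (2.750, -1.750).
Jacobian J = [[2·t^2, 4·s·t - 3], [t, s + 1]].
At the point, J = [[0.500, -4.000], [-0.500, 1.500]] (det J = -1.250).
Solving J·Δ = −F gives Δ = (-2.300, 0.400).
Then the next iterate is (s, t)₁ = (-1.800, -0.100).

(-1.800, -0.100)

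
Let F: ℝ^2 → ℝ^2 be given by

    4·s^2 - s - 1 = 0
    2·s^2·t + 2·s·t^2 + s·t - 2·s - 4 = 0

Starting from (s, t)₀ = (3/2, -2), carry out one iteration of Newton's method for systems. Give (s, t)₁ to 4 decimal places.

At (3/2, -2): F = (6.5000, -7.0000).
Jacobian J = [[8·s - 1, 0], [4·s·t + 2·t^2 + t - 2, 2·s^2 + 4·s·t + s]].
At the point, J = [[11.0000, 0.0000], [-8.0000, -6.0000]] (det J = -66.0000).
Solving J·Δ = −F gives Δ = (-0.5909, -0.3788).
Then the next iterate is (s, t)₁ = (0.9091, -2.3788).

(0.9091, -2.3788)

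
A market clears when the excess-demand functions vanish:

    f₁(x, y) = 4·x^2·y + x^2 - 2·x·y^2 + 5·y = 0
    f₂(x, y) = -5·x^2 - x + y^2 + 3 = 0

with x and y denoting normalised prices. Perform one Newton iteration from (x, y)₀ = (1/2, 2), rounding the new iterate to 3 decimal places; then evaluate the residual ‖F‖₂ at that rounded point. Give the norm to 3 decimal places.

At (1/2, 2): F = (8.250, 5.250).
Jacobian J = [[8·x·y + 2·x - 2·y^2, 4·x^2 - 4·x·y + 5], [-10·x - 1, 2·y]].
At the point, J = [[1.000, 2.000], [-6.000, 4.000]] (det J = 16.000).
Solving J·Δ = −F gives Δ = (-1.406, -3.422).
Then the next iterate is (x, y)₁ = (-0.906, -1.422).
Re-evaluating at (-0.906, -1.422): F = (-7.29406, 1.82390), so ‖F‖₂ = 7.519.

7.519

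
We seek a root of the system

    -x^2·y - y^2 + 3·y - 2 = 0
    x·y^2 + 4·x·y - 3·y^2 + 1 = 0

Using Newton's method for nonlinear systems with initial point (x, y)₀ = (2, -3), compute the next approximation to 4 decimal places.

(1.7377, -0.7705)

At (2, -3): F = (-8.0000, -32.0000).
Jacobian J = [[-2·x·y, -x^2 - 2·y + 3], [y^2 + 4·y, 2·x·y + 4·x - 6·y]].
At the point, J = [[12.0000, 5.0000], [-3.0000, 14.0000]] (det J = 183.0000).
Solving J·Δ = −F gives Δ = (-0.2623, 2.2295).
Then the next iterate is (x, y)₁ = (1.7377, -0.7705).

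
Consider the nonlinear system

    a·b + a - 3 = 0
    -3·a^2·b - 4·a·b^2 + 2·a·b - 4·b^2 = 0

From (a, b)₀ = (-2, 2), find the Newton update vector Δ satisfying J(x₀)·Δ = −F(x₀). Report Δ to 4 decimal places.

(1.3333, -2.5000)

At (-2, 2): F = (-9.0000, -16.0000).
Jacobian J = [[b + 1, a], [-6·a·b - 4·b^2 + 2·b, -3·a^2 - 8·a·b + 2·a - 8·b]].
At the point, J = [[3.0000, -2.0000], [12.0000, 0.0000]] (det J = 24.0000).
Solving J·Δ = −F gives Δ = (1.3333, -2.5000).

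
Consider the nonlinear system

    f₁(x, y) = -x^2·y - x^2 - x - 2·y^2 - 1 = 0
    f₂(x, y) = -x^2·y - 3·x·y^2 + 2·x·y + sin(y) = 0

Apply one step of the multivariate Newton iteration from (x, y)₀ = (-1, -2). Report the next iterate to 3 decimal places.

(-0.937, -0.973)

At (-1, -2): F = (-7.000, 17.09070).
Jacobian J = [[-2·x·y - 2·x - 1, -x^2 - 4·y], [-2·x·y - 3·y^2 + 2·y, -x^2 - 6·x·y + 2·x + cos(y)]].
At the point, J = [[-3.000, 7.000], [-20.000, -15.41615]] (det J = 186.24844).
Solving J·Δ = −F gives Δ = (0.063, 1.027).
Then the next iterate is (x, y)₁ = (-0.937, -0.973).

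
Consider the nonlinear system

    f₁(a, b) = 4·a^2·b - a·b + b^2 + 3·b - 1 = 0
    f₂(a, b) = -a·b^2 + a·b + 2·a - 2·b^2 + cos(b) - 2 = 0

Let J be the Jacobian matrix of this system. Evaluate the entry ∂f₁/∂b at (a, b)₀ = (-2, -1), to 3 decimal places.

19.000

∂f₁/∂b = 4·a^2 - a + 2·b + 3.
At (-2, -1) this is 19.000.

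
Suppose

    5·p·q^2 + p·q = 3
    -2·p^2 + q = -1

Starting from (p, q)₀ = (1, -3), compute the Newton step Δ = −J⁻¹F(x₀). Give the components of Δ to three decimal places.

At (1, -3): F = (39.000, -4.000).
Jacobian J = [[5·q^2 + q, 10·p·q + p], [-4·p, 1]].
At the point, J = [[42.000, -29.000], [-4.000, 1.000]] (det J = -74.000).
Solving J·Δ = −F gives Δ = (-1.041, -0.162).

(-1.041, -0.162)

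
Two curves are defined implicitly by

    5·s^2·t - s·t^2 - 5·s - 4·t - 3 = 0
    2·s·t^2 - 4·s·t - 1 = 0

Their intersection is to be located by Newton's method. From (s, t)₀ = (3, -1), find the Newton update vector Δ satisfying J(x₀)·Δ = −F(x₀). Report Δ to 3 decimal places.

(-1.184, 0.412)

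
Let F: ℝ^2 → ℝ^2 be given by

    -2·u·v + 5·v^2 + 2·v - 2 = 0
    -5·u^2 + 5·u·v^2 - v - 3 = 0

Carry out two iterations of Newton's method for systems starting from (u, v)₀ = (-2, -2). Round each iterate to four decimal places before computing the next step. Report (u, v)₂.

(-0.4614, -1.0013)

At (-2, -2): F = (6.0000, -61.0000).
Jacobian J = [[-2·v, -2·u + 10·v + 2], [-10·u + 5·v^2, 10·u·v - 1]].
At the point, J = [[4.0000, -14.0000], [40.0000, 39.0000]] (det J = 716.0000).
Solving J·Δ = −F gives Δ = (0.8659, 0.6760).
Then the next iterate is (u, v)₁ = (-1.1341, -1.3240).
Round to (-1.1341, -1.3240) and repeat: F = (1.113783, -18.047164), J = [[2.6480, -8.9718], [20.105880, 14.015484]].
Δ = (0.6727, 0.3227), so (u, v)₂ = (-0.4614, -1.0013).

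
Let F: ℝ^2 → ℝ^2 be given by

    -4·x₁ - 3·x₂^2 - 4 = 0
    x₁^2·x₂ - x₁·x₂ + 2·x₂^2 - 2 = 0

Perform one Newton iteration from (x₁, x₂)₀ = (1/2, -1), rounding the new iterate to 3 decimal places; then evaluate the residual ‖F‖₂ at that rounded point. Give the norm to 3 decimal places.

4.392

At (1/2, -1): F = (-9.000, 0.250).
Jacobian J = [[-4, -6·x₂], [2·x₁·x₂ - x₂, x₁^2 - x₁ + 4·x₂]].
At the point, J = [[-4.000, 6.000], [0.000, -4.250]] (det J = 17.000).
Solving J·Δ = −F gives Δ = (-2.162, 0.059).
Then the next iterate is (x₁, x₂)₁ = (-1.662, -0.941).
Re-evaluating at (-1.662, -0.941): F = (-0.00844, -4.39225), so ‖F‖₂ = 4.392.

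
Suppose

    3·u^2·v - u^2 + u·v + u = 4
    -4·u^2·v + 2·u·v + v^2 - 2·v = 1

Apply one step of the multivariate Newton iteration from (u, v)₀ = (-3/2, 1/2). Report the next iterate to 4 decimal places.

(1.4201, 1.4762)

At (-3/2, 1/2): F = (-5.1250, -7.7500).
Jacobian J = [[6·u·v - 2·u + v + 1, 3·u^2 + u], [-8·u·v + 2·v, -4·u^2 + 2·u + 2·v - 2]].
At the point, J = [[0.0000, 5.2500], [7.0000, -13.0000]] (det J = -36.7500).
Solving J·Δ = −F gives Δ = (2.9201, 0.9762).
Then the next iterate is (u, v)₁ = (1.4201, 1.4762).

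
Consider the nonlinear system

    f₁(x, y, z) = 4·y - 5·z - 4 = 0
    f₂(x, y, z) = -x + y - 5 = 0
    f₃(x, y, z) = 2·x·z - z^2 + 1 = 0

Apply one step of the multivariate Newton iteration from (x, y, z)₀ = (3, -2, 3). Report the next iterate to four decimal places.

(1.3333, 6.3333, 4.2667)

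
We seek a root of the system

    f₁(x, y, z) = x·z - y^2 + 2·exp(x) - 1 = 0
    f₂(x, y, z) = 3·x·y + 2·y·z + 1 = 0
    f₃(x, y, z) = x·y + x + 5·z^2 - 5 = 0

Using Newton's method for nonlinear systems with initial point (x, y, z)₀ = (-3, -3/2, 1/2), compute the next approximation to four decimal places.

(-18.8716, 7.4626, 4.7404)

At (-3, -3/2, 1/2): F = (-4.650426, 13.0000, -2.2500).
Jacobian J = [[z + 2·exp(x), -2·y, x], [3·y, 3·x + 2·z, 2·y], [y + 1, x, 10·z]].
At the point, J = [[0.599574, 3.0000, -3.0000], [-4.5000, -8.0000, -3.0000], [-0.5000, -3.0000, 5.0000]] (det J = 14.120867).
Solving J·Δ = −F gives Δ = (-15.8716, 8.9626, 4.2404).
Then the next iterate is (x, y, z)₁ = (-18.8716, 7.4626, 4.7404).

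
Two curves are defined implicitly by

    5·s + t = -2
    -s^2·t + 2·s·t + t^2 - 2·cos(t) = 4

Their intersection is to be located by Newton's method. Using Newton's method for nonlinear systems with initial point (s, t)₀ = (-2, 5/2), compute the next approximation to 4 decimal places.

(-0.9147, 2.5733)

At (-2, 5/2): F = (-5.5000, -16.147713).
Jacobian J = [[5, 1], [-2·s·t + 2·t, -s^2 + 2·s + 2·t + 2·sin(t)]].
At the point, J = [[5.0000, 1.0000], [15.0000, -1.803056]] (det J = -24.015279).
Solving J·Δ = −F gives Δ = (1.0853, 0.0733).
Then the next iterate is (s, t)₁ = (-0.9147, 2.5733).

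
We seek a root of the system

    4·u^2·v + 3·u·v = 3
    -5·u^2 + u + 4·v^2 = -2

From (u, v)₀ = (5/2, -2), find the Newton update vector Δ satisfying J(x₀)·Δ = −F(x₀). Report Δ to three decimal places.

At (5/2, -2): F = (-68.000, -10.750).
Jacobian J = [[8·u·v + 3·v, 4·u^2 + 3·u], [-10·u + 1, 8·v]].
At the point, J = [[-46.000, 32.500], [-24.000, -16.000]] (det J = 1516.000).
Solving J·Δ = −F gives Δ = (-0.948, 0.750).

(-0.948, 0.750)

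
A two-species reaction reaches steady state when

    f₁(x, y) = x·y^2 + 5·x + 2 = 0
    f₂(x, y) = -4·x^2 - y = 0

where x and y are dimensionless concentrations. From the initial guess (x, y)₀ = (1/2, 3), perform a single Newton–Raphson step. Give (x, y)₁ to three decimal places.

(2.000, -7.000)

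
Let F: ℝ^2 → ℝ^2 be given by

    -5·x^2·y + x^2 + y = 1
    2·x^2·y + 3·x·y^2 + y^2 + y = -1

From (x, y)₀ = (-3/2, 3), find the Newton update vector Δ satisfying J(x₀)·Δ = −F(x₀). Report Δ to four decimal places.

At (-3/2, 3): F = (-29.5000, -14.0000).
Jacobian J = [[-10·x·y + 2·x, -5·x^2 + 1], [4·x·y + 3·y^2, 2·x^2 + 6·x·y + 2·y + 1]].
At the point, J = [[42.0000, -10.2500], [9.0000, -15.5000]] (det J = -558.7500).
Solving J·Δ = −F gives Δ = (0.5615, -0.5772).

(0.5615, -0.5772)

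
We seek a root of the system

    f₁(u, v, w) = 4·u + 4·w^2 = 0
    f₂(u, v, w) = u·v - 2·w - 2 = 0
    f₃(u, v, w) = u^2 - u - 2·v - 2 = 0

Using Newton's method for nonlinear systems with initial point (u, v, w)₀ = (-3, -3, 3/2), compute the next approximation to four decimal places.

(-0.4898, -3.7857, 0.9133)

At (-3, -3, 3/2): F = (-3.0000, 4.0000, 16.0000).
Jacobian J = [[4, 0, 8·w], [v, u, -2], [2·u - 1, -2, 0]].
At the point, J = [[4.0000, 0.0000, 12.0000], [-3.0000, -3.0000, -2.0000], [-7.0000, -2.0000, 0.0000]] (det J = -196.0000).
Solving J·Δ = −F gives Δ = (2.5102, -0.7857, -0.5867).
Then the next iterate is (u, v, w)₁ = (-0.4898, -3.7857, 0.9133).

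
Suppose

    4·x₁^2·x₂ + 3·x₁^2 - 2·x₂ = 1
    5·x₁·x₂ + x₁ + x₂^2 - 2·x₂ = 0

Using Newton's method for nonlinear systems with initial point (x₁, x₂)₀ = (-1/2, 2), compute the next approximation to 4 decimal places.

At (-1/2, 2): F = (-2.2500, -5.5000).
Jacobian J = [[8·x₁·x₂ + 6·x₁, 4·x₁^2 - 2], [5·x₂ + 1, 5·x₁ + 2·x₂ - 2]].
At the point, J = [[-11.0000, -1.0000], [11.0000, -0.5000]] (det J = 16.5000).
Solving J·Δ = −F gives Δ = (0.2652, -5.1667).
Then the next iterate is (x₁, x₂)₁ = (-0.2348, -3.1667).

(-0.2348, -3.1667)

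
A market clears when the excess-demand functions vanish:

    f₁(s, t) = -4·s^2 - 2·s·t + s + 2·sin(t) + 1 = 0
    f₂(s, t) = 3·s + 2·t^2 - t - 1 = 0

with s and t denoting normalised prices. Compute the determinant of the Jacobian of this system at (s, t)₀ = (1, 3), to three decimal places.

J = [[-8·s - 2·t + 1, -2·s + 2·cos(t)], [3, 4·t - 1]].
At the point, J = [[-13.000, -3.97998], [3.000, 11.000]].
det J = -131.060.

-131.060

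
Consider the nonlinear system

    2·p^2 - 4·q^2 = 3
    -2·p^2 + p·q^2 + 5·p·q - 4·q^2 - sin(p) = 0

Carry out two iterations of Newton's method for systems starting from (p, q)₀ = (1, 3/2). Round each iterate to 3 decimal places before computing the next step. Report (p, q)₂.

At (1, 3/2): F = (-10.000, -2.09147).
Jacobian J = [[4·p, -8·q], [-4·p + q^2 + 5·q - cos(p), 2·p·q + 5·p - 8·q]].
At the point, J = [[4.000, -12.000], [5.20970, -4.000]] (det J = 46.51637).
Solving J·Δ = −F gives Δ = (-0.320, -0.940).
Then the next iterate is (p, q)₁ = (0.680, 0.560).
Round to (0.680, 0.560) and repeat: F = (-3.32960, -0.69075), J = [[2.720, -4.480], [-0.38397, -0.31840]].
Δ = (-0.787, -1.221), so (p, q)₂ = (-0.107, -0.661).

(-0.107, -0.661)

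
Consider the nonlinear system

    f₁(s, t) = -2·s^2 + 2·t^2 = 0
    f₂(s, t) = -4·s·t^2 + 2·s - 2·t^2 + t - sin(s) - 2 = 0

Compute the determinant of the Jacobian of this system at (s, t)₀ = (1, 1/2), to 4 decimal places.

19.0806

J = [[-4·s, 4·t], [-4·t^2 - cos(s) + 2, -8·s·t - 4·t + 1]].
At the point, J = [[-4.0000, 2.0000], [0.459698, -5.0000]].
det J = 19.0806.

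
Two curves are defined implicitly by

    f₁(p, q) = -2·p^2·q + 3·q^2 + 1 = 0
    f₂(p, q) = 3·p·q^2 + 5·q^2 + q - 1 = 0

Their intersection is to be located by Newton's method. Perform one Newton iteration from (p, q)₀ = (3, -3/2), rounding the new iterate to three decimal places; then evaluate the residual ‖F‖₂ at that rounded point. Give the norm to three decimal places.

13.393

At (3, -3/2): F = (34.750, 29.000).
Jacobian J = [[-4·p·q, -2·p^2 + 6·q], [3·q^2, 6·p·q + 10·q + 1]].
At the point, J = [[18.000, -27.000], [6.750, -41.000]] (det J = -555.750).
Solving J·Δ = −F gives Δ = (-1.155, 0.517).
Then the next iterate is (p, q)₁ = (1.845, -0.983).
Re-evaluating at (1.845, -0.983): F = (10.59118, 8.19685), so ‖F‖₂ = 13.393.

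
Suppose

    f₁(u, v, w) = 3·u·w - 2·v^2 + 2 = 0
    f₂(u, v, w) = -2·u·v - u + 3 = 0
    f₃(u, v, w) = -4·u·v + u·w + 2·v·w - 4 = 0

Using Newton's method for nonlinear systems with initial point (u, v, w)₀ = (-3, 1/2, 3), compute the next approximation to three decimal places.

At (-3, 1/2, 3): F = (-25.500, 9.000, -4.000).
Jacobian J = [[3·w, -4·v, 3·u], [-2·v - 1, -2·u, 0], [-4·v + w, -4·u + 2·w, u + 2·v]].
At the point, J = [[9.000, -2.000, -9.000], [-2.000, 6.000, 0.000], [1.000, 18.000, -2.000]] (det J = 278.000).
Solving J·Δ = −F gives Δ = (5.050, 0.183, 2.176).
Then the next iterate is (u, v, w)₁ = (2.050, 0.683, 5.176).

(2.050, 0.683, 5.176)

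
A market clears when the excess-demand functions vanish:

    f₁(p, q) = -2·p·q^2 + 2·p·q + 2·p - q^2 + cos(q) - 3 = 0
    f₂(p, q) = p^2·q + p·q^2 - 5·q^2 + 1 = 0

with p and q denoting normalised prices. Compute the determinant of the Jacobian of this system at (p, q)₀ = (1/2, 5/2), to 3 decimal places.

206.362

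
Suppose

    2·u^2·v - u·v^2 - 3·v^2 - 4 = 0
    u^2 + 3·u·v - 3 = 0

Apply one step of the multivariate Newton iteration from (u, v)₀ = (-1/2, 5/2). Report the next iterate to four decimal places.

At (-1/2, 5/2): F = (-18.3750, -6.5000).
Jacobian J = [[4·u·v - v^2, 2·u^2 - 2·u·v - 6·v], [2·u + 3·v, 3·u]].
At the point, J = [[-11.2500, -12.0000], [6.5000, -1.5000]] (det J = 94.8750).
Solving J·Δ = −F gives Δ = (0.5316, -2.0296).
Then the next iterate is (u, v)₁ = (0.0316, 0.4704).

(0.0316, 0.4704)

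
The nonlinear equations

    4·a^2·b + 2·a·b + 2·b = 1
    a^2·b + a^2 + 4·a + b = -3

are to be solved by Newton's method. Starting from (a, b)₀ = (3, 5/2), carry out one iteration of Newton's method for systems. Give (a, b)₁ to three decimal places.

(0.631, 3.522)

At (3, 5/2): F = (109.000, 49.000).
Jacobian J = [[8·a·b + 2·b, 4·a^2 + 2·a + 2], [2·a·b + 2·a + 4, a^2 + 1]].
At the point, J = [[65.000, 44.000], [25.000, 10.000]] (det J = -450.000).
Solving J·Δ = −F gives Δ = (-2.369, 1.022).
Then the next iterate is (a, b)₁ = (0.631, 3.522).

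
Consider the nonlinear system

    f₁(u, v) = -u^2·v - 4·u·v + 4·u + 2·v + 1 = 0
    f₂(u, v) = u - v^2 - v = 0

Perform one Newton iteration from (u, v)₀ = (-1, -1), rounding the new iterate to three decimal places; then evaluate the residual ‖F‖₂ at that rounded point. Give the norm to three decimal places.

39.205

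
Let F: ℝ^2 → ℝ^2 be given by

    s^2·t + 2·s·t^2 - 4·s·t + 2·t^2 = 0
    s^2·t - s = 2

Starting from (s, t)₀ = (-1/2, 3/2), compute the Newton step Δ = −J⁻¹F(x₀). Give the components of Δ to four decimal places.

(-0.5909, -1.4091)

At (-1/2, 3/2): F = (5.6250, -1.1250).
Jacobian J = [[2·s·t + 2·t^2 - 4·t, s^2 + 4·s·t - 4·s + 4·t], [2·s·t - 1, s^2]].
At the point, J = [[-3.0000, 5.2500], [-2.5000, 0.2500]] (det J = 12.3750).
Solving J·Δ = −F gives Δ = (-0.5909, -1.4091).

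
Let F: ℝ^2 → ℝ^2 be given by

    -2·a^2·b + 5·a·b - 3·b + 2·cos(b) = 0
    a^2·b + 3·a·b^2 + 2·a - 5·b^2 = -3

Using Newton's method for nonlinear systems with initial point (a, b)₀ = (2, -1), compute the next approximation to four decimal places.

(1.7312, -2.8656)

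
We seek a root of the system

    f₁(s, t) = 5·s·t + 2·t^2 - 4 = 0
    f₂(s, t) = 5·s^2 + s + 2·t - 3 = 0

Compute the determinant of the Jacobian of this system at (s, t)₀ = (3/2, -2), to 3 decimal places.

-12.000

J = [[5·t, 5·s + 4·t], [10·s + 1, 2]].
At the point, J = [[-10.000, -0.500], [16.000, 2.000]].
det J = -12.000.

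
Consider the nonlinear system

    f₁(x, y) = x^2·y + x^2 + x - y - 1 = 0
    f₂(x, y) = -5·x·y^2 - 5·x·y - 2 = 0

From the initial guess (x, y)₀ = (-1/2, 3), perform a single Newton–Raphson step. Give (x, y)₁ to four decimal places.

(-0.9128, -0.0154)

At (-1/2, 3): F = (-3.5000, 28.0000).
Jacobian J = [[2·x·y + 2·x + 1, x^2 - 1], [-5·y^2 - 5·y, -10·x·y - 5·x]].
At the point, J = [[-3.0000, -0.7500], [-60.0000, 17.5000]] (det J = -97.5000).
Solving J·Δ = −F gives Δ = (-0.4128, -3.0154).
Then the next iterate is (x, y)₁ = (-0.9128, -0.0154).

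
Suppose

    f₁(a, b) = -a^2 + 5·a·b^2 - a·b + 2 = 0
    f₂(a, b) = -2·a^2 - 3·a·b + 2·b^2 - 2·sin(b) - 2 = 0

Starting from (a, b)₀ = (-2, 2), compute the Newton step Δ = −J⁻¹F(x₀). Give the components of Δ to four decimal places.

At (-2, 2): F = (-38.0000, 8.181405).
Jacobian J = [[-2·a + 5·b^2 - b, 10·a·b - a], [-4·a - 3·b, -3·a + 4·b - 2·cos(b)]].
At the point, J = [[22.0000, -38.0000], [2.0000, 14.832294]] (det J = 402.310461).
Solving J·Δ = −F gives Δ = (0.6282, -0.6363).

(0.6282, -0.6363)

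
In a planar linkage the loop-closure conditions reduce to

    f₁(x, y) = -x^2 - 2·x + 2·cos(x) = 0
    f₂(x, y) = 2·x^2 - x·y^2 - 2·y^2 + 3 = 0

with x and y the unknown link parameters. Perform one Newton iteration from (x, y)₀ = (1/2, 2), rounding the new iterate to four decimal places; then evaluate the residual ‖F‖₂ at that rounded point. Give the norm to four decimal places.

At (1/2, 2): F = (0.505165, -6.5000).
Jacobian J = [[-2·x - 2·sin(x) - 2, 0], [4·x - y^2, -2·x·y - 4·y]].
At the point, J = [[-3.958851, 0.0000], [-2.0000, -10.0000]] (det J = 39.588511).
Solving J·Δ = −F gives Δ = (0.1276, -0.6755).
Then the next iterate is (x, y)₁ = (0.6276, 1.3245).
Re-evaluating at (0.6276, 1.3245): F = (-0.030204, -0.821836), so ‖F‖₂ = 0.8224.

0.8224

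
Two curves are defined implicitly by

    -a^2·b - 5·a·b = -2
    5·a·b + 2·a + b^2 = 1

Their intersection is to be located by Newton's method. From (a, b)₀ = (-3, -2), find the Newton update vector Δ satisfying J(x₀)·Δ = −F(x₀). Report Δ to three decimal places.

(-0.326, 1.558)

At (-3, -2): F = (-10.000, 27.000).
Jacobian J = [[-2·a·b - 5·b, -a^2 - 5·a], [5·b + 2, 5·a + 2·b]].
At the point, J = [[-2.000, 6.000], [-8.000, -19.000]] (det J = 86.000).
Solving J·Δ = −F gives Δ = (-0.326, 1.558).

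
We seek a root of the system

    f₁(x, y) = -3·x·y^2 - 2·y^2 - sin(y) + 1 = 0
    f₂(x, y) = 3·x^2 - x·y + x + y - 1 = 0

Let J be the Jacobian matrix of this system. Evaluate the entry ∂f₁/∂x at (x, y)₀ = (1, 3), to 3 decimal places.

-27.000

∂f₁/∂x = -3·y^2.
At (1, 3) this is -27.000.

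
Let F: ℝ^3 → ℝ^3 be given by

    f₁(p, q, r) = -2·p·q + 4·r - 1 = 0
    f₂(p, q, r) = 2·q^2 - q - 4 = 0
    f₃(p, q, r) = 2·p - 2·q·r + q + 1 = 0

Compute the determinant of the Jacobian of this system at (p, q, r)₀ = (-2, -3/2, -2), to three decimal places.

J = [[-2·q, -2·p, 4], [0, 4·q - 1, 0], [2, -2·r + 1, -2·q]].
At the point, J = [[3.000, 4.000, 4.000], [0.000, -7.000, 0.000], [2.000, 5.000, 3.000]].
det J = -7.000.

-7.000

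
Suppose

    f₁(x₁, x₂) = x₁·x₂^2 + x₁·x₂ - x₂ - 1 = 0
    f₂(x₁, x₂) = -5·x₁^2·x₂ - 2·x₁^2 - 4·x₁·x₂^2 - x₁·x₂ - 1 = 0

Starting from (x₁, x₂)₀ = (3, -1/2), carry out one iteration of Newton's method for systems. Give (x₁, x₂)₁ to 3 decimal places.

At (3, -1/2): F = (-1.250, 2.000).
Jacobian J = [[x₂^2 + x₂, 2·x₁·x₂ + x₁ - 1], [-10·x₁·x₂ - 4·x₁ - 4·x₂^2 - x₂, -5·x₁^2 - 8·x₁·x₂ - x₁]].
At the point, J = [[-0.250, -1.000], [2.500, -36.000]] (det J = 11.500).
Solving J·Δ = −F gives Δ = (-4.087, -0.228).
Then the next iterate is (x₁, x₂)₁ = (-1.087, -0.728).

(-1.087, -0.728)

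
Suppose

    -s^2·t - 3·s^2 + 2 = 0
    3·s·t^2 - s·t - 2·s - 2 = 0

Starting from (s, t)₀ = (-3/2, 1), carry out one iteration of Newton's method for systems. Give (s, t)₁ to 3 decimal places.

At (-3/2, 1): F = (-7.000, -2.000).
Jacobian J = [[-2·s·t - 6·s, -s^2], [3·t^2 - t - 2, 6·s·t - s]].
At the point, J = [[12.000, -2.250], [0.000, -7.500]] (det J = -90.000).
Solving J·Δ = −F gives Δ = (0.533, -0.267).
Then the next iterate is (s, t)₁ = (-0.967, 0.733).

(-0.967, 0.733)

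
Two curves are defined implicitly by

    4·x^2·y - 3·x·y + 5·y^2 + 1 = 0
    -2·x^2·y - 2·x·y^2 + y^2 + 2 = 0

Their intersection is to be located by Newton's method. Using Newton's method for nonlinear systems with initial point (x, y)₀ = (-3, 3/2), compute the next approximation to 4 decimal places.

At (-3, 3/2): F = (79.7500, -9.2500).
Jacobian J = [[8·x·y - 3·y, 4·x^2 - 3·x + 10·y], [-4·x·y - 2·y^2, -2·x^2 - 4·x·y + 2·y]].
At the point, J = [[-40.5000, 60.0000], [13.5000, 3.0000]] (det J = -931.5000).
Solving J·Δ = −F gives Δ = (0.8527, -0.7536).
Then the next iterate is (x, y)₁ = (-2.1473, 0.7464).

(-2.1473, 0.7464)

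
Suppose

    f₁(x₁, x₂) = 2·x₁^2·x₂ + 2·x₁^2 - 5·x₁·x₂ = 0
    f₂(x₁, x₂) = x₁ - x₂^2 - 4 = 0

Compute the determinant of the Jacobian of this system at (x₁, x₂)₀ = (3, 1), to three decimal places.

J = [[4·x₁·x₂ + 4·x₁ - 5·x₂, 2·x₁^2 - 5·x₁], [1, -2·x₂]].
At the point, J = [[19.000, 3.000], [1.000, -2.000]].
det J = -41.000.

-41.000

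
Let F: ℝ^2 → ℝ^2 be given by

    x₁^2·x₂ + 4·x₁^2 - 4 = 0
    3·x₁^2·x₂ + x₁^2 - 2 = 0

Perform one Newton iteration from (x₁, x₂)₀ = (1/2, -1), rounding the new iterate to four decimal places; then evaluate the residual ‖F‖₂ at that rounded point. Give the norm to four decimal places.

At (1/2, -1): F = (-3.2500, -2.5000).
Jacobian J = [[2·x₁·x₂ + 8·x₁, x₁^2], [6·x₁·x₂ + 2·x₁, 3·x₁^2]].
At the point, J = [[3.0000, 0.2500], [-2.0000, 0.7500]] (det J = 2.7500).
Solving J·Δ = −F gives Δ = (0.6591, 5.0909).
Then the next iterate is (x₁, x₂)₁ = (1.1591, 4.0909).
Re-evaluating at (1.1591, 4.0909): F = (6.870228, 15.832042), so ‖F‖₂ = 17.2584.

17.2584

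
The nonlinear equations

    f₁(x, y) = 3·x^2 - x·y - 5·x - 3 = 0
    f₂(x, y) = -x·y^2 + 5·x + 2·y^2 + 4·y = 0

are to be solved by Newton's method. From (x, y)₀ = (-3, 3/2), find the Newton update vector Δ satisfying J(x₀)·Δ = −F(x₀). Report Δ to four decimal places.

At (-3, 3/2): F = (43.5000, 2.2500).
Jacobian J = [[6·x - y - 5, -x], [-y^2 + 5, -2·x·y + 4·y + 4]].
At the point, J = [[-24.5000, 3.0000], [2.7500, 19.0000]] (det J = -473.7500).
Solving J·Δ = −F gives Δ = (1.7303, -0.3689).

(1.7303, -0.3689)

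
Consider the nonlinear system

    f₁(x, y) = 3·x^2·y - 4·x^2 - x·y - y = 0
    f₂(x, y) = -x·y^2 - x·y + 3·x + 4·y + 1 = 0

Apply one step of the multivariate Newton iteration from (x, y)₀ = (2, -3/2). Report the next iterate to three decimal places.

At (2, -3/2): F = (-29.500, -0.500).
Jacobian J = [[6·x·y - 8·x - y, 3·x^2 - x - 1], [-y^2 - y + 3, -2·x·y - x + 4]].
At the point, J = [[-32.500, 9.000], [2.250, 8.000]] (det J = -280.250).
Solving J·Δ = −F gives Δ = (-0.826, 0.295).
Then the next iterate is (x, y)₁ = (1.174, -1.205).

(1.174, -1.205)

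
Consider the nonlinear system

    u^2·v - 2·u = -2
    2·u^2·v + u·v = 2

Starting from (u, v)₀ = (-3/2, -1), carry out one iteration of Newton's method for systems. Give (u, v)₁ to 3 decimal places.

At (-3/2, -1): F = (2.750, -5.000).
Jacobian J = [[2·u·v - 2, u^2], [4·u·v + v, 2·u^2 + u]].
At the point, J = [[1.000, 2.250], [5.000, 3.000]] (det J = -8.250).
Solving J·Δ = −F gives Δ = (2.364, -2.273).
Then the next iterate is (u, v)₁ = (0.864, -3.273).

(0.864, -3.273)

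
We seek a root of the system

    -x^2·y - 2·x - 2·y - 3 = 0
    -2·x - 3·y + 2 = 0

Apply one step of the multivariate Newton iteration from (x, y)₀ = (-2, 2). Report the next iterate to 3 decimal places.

(-0.900, 1.267)

At (-2, 2): F = (-11.000, 0.000).
Jacobian J = [[-2·x·y - 2, -x^2 - 2], [-2, -3]].
At the point, J = [[6.000, -6.000], [-2.000, -3.000]] (det J = -30.000).
Solving J·Δ = −F gives Δ = (1.100, -0.733).
Then the next iterate is (x, y)₁ = (-0.900, 1.267).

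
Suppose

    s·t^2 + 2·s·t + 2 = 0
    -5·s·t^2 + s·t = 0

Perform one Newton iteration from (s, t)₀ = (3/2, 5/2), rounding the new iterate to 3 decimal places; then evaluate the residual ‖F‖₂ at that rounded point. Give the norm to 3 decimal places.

At (3/2, 5/2): F = (18.875, -43.125).
Jacobian J = [[t^2 + 2·t, 2·s·t + 2·s], [-5·t^2 + t, -10·s·t + s]].
At the point, J = [[11.250, 10.500], [-28.750, -36.000]] (det J = -103.125).
Solving J·Δ = −F gives Δ = (-2.198, 0.558).
Then the next iterate is (s, t)₁ = (-0.698, 3.058).
Re-evaluating at (-0.698, 3.058): F = (-8.79622, 30.50178), so ‖F‖₂ = 31.745.

31.745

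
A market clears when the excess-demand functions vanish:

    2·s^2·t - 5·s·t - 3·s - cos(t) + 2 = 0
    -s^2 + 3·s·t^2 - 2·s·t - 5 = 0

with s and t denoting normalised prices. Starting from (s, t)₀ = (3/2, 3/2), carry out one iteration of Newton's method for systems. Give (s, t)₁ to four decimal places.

At (3/2, 3/2): F = (-7.070737, -1.6250).
Jacobian J = [[4·s·t - 5·t - 3, 2·s^2 - 5·s + sin(t)], [-2·s + 3·t^2 - 2·t, 6·s·t - 2·s]].
At the point, J = [[-1.5000, -2.002505], [0.7500, 10.5000]] (det J = -14.248121).
Solving J·Δ = −F gives Δ = (-5.4391, 0.5433).
Then the next iterate is (s, t)₁ = (-3.9391, 2.0433).

(-3.9391, 2.0433)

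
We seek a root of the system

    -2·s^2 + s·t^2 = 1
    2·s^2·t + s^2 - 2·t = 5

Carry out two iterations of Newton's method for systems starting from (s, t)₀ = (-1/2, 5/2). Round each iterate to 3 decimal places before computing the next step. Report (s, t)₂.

(0.794, -3.467)

At (-1/2, 5/2): F = (-4.625, -8.500).
Jacobian J = [[-4·s + t^2, 2·s·t], [4·s·t + 2·s, 2·s^2 - 2]].
At the point, J = [[8.250, -2.500], [-6.000, -1.500]] (det J = -27.375).
Solving J·Δ = −F gives Δ = (-0.523, -3.575).
Then the next iterate is (s, t)₁ = (-1.023, -1.075).
Round to (-1.023, -1.075) and repeat: F = (-4.27526, -4.05351), J = [[5.24762, 2.19945], [2.35290, 0.09306]].
Δ = (1.817, -2.392), so (s, t)₂ = (0.794, -3.467).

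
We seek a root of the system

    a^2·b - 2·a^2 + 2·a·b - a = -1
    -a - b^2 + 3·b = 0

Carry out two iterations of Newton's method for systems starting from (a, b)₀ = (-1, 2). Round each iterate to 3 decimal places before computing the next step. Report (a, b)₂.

(-0.074, 3.142)

At (-1, 2): F = (-2.000, 3.000).
Jacobian J = [[2·a·b - 4·a + 2·b - 1, a^2 + 2·a], [-1, -2·b + 3]].
At the point, J = [[3.000, -1.000], [-1.000, -1.000]] (det J = -4.000).
Solving J·Δ = −F gives Δ = (1.250, 1.750).
Then the next iterate is (a, b)₁ = (0.250, 3.750).
Round to (0.250, 3.750) and repeat: F = (2.73438, -3.06250), J = [[7.375, 0.56250], [-1.000, -4.500]].
Δ = (-0.324, -0.608), so (a, b)₂ = (-0.074, 3.142).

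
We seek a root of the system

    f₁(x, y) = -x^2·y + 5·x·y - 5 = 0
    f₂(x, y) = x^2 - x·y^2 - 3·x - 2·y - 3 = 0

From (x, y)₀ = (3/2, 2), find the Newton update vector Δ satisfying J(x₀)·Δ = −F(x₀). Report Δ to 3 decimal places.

(3.278, -3.545)

At (3/2, 2): F = (5.500, -15.250).
Jacobian J = [[-2·x·y + 5·y, -x^2 + 5·x], [2·x - y^2 - 3, -2·x·y - 2]].
At the point, J = [[4.000, 5.250], [-4.000, -8.000]] (det J = -11.000).
Solving J·Δ = −F gives Δ = (3.278, -3.545).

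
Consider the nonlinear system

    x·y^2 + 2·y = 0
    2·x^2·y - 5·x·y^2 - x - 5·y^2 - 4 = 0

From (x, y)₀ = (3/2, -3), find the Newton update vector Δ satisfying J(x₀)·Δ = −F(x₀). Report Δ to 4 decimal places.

(1.2121, 2.6299)

At (3/2, -3): F = (7.5000, -131.5000).
Jacobian J = [[y^2, 2·x·y + 2], [4·x·y - 5·y^2 - 1, 2·x^2 - 10·x·y - 10·y]].
At the point, J = [[9.0000, -7.0000], [-64.0000, 79.5000]] (det J = 267.5000).
Solving J·Δ = −F gives Δ = (1.2121, 2.6299).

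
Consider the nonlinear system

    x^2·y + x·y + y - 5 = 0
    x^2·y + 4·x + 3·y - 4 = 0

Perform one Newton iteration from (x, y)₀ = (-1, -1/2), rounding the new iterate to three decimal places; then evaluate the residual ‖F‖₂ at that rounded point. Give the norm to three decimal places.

At (-1, -1/2): F = (-5.500, -10.000).
Jacobian J = [[2·x·y + y, x^2 + x + 1], [2·x·y + 4, x^2 + 3]].
At the point, J = [[0.500, 1.000], [5.000, 4.000]] (det J = -3.000).
Solving J·Δ = −F gives Δ = (-4.000, 7.500).
Then the next iterate is (x, y)₁ = (-5.000, 7.000).
Re-evaluating at (-5.000, 7.000): F = (142.000, 172.000), so ‖F‖₂ = 223.043.

223.043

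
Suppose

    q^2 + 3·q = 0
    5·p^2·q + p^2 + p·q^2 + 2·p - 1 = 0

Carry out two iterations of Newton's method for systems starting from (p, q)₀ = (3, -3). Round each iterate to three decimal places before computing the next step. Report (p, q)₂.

At (3, -3): F = (0.000, -94.000).
Jacobian J = [[0, 2·q + 3], [10·p·q + 2·p + q^2 + 2, 5·p^2 + 2·p·q]].
At the point, J = [[0.000, -3.000], [-73.000, 27.000]] (det J = -219.000).
Solving J·Δ = −F gives Δ = (-1.288, 0.000).
Then the next iterate is (p, q)₁ = (1.712, -3.000).
Round to (1.712, -3.000) and repeat: F = (0.000, -23.20122), J = [[0.000, -3.000], [-36.936, 4.38272]].
Δ = (-0.628, 0.000), so (p, q)₂ = (1.084, -3.000).

(1.084, -3.000)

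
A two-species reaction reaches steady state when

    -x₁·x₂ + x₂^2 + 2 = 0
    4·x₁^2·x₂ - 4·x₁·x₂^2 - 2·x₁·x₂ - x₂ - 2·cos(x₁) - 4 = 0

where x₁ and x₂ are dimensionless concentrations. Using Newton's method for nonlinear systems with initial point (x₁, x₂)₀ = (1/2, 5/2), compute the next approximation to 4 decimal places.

At (1/2, 5/2): F = (7.0000, -20.755165).
Jacobian J = [[-x₂, -x₁ + 2·x₂], [8·x₁·x₂ - 4·x₂^2 - 2·x₂ + 2·sin(x₁), 4·x₁^2 - 8·x₁·x₂ - 2·x₁ - 1]].
At the point, J = [[-2.5000, 4.5000], [-19.041149, -11.0000]] (det J = 113.185170).
Solving J·Δ = −F gives Δ = (-0.1449, -1.6360).
Then the next iterate is (x₁, x₂)₁ = (0.3551, 0.8640).

(0.3551, 0.8640)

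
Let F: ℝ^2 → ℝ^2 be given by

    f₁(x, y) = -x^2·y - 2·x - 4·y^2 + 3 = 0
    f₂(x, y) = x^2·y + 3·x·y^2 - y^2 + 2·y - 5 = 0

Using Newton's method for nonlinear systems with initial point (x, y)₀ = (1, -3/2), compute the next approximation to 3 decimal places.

(2.684, -1.062)

At (1, -3/2): F = (-6.500, -5.000).
Jacobian J = [[-2·x·y - 2, -x^2 - 8·y], [2·x·y + 3·y^2, x^2 + 6·x·y - 2·y + 2]].
At the point, J = [[1.000, 11.000], [3.750, -3.000]] (det J = -44.250).
Solving J·Δ = −F gives Δ = (1.684, 0.438).
Then the next iterate is (x, y)₁ = (2.684, -1.062).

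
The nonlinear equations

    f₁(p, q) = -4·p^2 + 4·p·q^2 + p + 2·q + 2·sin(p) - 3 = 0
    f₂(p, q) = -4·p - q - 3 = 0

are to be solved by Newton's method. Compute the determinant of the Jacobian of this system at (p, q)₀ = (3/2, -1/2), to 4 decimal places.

-6.1415

J = [[-8·p + 4·q^2 + 2·cos(p) + 1, 8·p·q + 2], [-4, -1]].
At the point, J = [[-9.858526, -4.0000], [-4.0000, -1.0000]].
det J = -6.1415.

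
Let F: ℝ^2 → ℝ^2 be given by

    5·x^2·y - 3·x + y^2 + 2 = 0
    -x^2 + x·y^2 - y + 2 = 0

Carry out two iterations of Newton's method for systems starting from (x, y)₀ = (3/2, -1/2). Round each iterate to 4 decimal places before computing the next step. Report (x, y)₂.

(1.3295, 0.2488)

At (3/2, -1/2): F = (-7.8750, 0.6250).
Jacobian J = [[10·x·y - 3, 5·x^2 + 2·y], [-2·x + y^2, 2·x·y - 1]].
At the point, J = [[-10.5000, 10.2500], [-2.7500, -2.5000]] (det J = 54.4375).
Solving J·Δ = −F gives Δ = (-0.2440, 0.5184).
Then the next iterate is (x, y)₁ = (1.2560, 0.0184).
Round to (1.2560, 0.0184) and repeat: F = (-1.622528, 0.404489), J = [[-2.768896, 7.924480], [-2.511661, -0.953779]].
Δ = (0.0735, 0.2304), so (x, y)₂ = (1.3295, 0.2488).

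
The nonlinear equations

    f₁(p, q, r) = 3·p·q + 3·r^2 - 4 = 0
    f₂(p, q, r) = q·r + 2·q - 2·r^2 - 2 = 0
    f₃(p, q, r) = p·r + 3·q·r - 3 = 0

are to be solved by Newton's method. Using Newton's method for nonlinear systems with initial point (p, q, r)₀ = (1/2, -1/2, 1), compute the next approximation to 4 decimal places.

(-0.1574, 0.9722, 0.7593)

At (1/2, -1/2, 1): F = (-1.7500, -5.5000, -4.0000).
Jacobian J = [[3·q, 3·p, 6·r], [0, r + 2, q - 4·r], [r, 3·r, p + 3·q]].
At the point, J = [[-1.5000, 1.5000, 6.0000], [0.0000, 3.0000, -4.5000], [1.0000, 3.0000, -1.0000]] (det J = -40.5000).
Solving J·Δ = −F gives Δ = (-0.6574, 1.4722, -0.2407).
Then the next iterate is (p, q, r)₁ = (-0.1574, 0.9722, 0.7593).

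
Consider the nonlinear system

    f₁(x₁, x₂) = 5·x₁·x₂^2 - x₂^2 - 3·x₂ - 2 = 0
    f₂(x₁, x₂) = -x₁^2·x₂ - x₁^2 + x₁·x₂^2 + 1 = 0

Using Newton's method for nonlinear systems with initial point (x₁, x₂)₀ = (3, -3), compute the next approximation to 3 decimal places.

At (3, -3): F = (133.000, 46.000).
Jacobian J = [[5·x₂^2, 10·x₁·x₂ - 2·x₂ - 3], [-2·x₁·x₂ - 2·x₁ + x₂^2, -x₁^2 + 2·x₁·x₂]].
At the point, J = [[45.000, -87.000], [21.000, -27.000]] (det J = 612.000).
Solving J·Δ = −F gives Δ = (-0.672, 1.181).
Then the next iterate is (x₁, x₂)₁ = (2.328, -1.819).

(2.328, -1.819)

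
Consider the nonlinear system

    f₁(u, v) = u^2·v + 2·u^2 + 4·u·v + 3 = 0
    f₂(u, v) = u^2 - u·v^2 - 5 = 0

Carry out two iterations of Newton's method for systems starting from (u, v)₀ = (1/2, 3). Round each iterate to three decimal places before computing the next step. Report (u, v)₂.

(3.268, -18.240)

At (1/2, 3): F = (10.250, -9.250).
Jacobian J = [[2·u·v + 4·u + 4·v, u^2 + 4·u], [2·u - v^2, -2·u·v]].
At the point, J = [[17.000, 2.250], [-8.000, -3.000]] (det J = -33.000).
Solving J·Δ = −F gives Δ = (-0.301, -2.280).
Then the next iterate is (u, v)₁ = (0.199, 0.720).
Round to (0.199, 0.720) and repeat: F = (3.68083, -5.06356), J = [[3.96256, 0.83560], [-0.12040, -0.28656]].
Δ = (3.069, -18.960), so (u, v)₂ = (3.268, -18.240).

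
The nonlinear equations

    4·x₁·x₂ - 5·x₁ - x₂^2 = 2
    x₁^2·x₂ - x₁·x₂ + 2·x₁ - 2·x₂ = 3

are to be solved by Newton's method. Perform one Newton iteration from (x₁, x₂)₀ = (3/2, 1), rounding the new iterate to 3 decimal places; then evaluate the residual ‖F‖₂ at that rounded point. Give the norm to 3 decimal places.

3.697

At (3/2, 1): F = (-4.500, -1.250).
Jacobian J = [[4·x₂ - 5, 4·x₁ - 2·x₂], [2·x₁·x₂ - x₂ + 2, x₁^2 - x₁ - 2]].
At the point, J = [[-1.000, 4.000], [4.000, -1.250]] (det J = -14.750).
Solving J·Δ = −F gives Δ = (0.720, 1.305).
Then the next iterate is (x₁, x₂)₁ = (2.220, 2.305).
Re-evaluating at (2.220, 2.305): F = (2.05538, 3.07286), so ‖F‖₂ = 3.697.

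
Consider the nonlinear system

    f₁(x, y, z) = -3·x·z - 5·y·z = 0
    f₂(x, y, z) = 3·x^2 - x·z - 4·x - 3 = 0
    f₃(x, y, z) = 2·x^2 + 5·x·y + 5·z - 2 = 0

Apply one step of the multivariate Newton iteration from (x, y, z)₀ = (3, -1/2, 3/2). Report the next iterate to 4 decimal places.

At (3, -1/2, 3/2): F = (-9.7500, 7.5000, 16.0000).
Jacobian J = [[-3·z, -5·z, -3·x - 5·y], [6·x - z - 4, 0, -x], [4·x + 5·y, 5·x, 5]].
At the point, J = [[-4.5000, -7.5000, -6.5000], [12.5000, 0.0000, -3.0000], [9.5000, 15.0000, 5.0000]] (det J = -738.7500).
Solving J·Δ = −F gives Δ = (-0.7157, -0.4526, -0.4822).
Then the next iterate is (x, y, z)₁ = (2.2843, -0.9526, 1.0178).

(2.2843, -0.9526, 1.0178)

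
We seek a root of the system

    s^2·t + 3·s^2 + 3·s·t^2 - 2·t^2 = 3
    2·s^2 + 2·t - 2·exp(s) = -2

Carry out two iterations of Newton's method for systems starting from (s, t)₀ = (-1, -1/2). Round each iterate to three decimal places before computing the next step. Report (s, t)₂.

At (-1, -1/2): F = (-1.750, 2.26424).
Jacobian J = [[2·s·t + 6·s + 3·t^2, s^2 + 6·s·t - 4·t], [4·s - 2·exp(s), 2]].
At the point, J = [[-4.250, 6.000], [-4.73576, 2.000]] (det J = 19.91455).
Solving J·Δ = −F gives Δ = (0.858, 0.899).
Then the next iterate is (s, t)₁ = (-0.142, 0.399).
Round to (-0.142, 0.399) and repeat: F = (-3.31768, 1.10309), J = [[-0.48771, -1.91578], [-2.30324, 2.000]].
Δ = (-0.839, -1.518), so (s, t)₂ = (-0.981, -1.119).

(-0.981, -1.119)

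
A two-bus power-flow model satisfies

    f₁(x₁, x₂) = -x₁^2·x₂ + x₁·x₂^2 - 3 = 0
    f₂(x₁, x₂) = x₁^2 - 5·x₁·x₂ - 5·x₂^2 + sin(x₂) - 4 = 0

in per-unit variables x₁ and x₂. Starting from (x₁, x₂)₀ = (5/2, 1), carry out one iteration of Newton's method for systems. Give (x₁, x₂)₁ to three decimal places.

At (5/2, 1): F = (-6.750, -14.40853).
Jacobian J = [[-2·x₁·x₂ + x₂^2, -x₁^2 + 2·x₁·x₂], [2·x₁ - 5·x₂, -5·x₁ - 10·x₂ + cos(x₂)]].
At the point, J = [[-4.000, -1.250], [0.000, -21.95970]] (det J = 87.83879).
Solving J·Δ = −F gives Δ = (-1.482, -0.656).
Then the next iterate is (x₁, x₂)₁ = (1.018, 0.344).

(1.018, 0.344)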